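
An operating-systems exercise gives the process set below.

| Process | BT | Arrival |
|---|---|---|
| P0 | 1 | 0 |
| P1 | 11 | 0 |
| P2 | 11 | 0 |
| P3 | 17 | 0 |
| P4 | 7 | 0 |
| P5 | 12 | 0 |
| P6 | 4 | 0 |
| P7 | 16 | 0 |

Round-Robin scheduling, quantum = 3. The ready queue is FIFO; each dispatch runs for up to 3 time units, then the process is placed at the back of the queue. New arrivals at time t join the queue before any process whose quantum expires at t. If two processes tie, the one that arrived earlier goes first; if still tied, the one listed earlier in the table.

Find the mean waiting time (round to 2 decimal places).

44.38

Schedule: | P0 0-1 | P1 1-4 | P2 4-7 | P3 7-10 | P4 10-13 | P5 13-16 | P6 16-19 | P7 19-22 | P1 22-25 | P2 25-28 | P3 28-31 | P4 31-34 | P5 34-37 | P6 37-38 | P7 38-41 | P1 41-44 | P2 44-47 | P3 47-50 | P4 50-51 | P5 51-54 | P7 54-57 | P1 57-59 | P2 59-61 | P3 61-64 | P5 64-67 | P7 67-70 | P3 70-73 | P7 73-76 | P3 76-78 | P7 78-79 |
Completion: P0=1  P1=59  P2=61  P3=78  P4=51  P5=67  P6=38  P7=79
Waiting times: P0=0, P1=48, P2=50, P3=61, P4=44, P5=55, P6=34, P7=63
Average waiting = (0+48+50+61+44+55+34+63) / 8 = 355/8 = 44.38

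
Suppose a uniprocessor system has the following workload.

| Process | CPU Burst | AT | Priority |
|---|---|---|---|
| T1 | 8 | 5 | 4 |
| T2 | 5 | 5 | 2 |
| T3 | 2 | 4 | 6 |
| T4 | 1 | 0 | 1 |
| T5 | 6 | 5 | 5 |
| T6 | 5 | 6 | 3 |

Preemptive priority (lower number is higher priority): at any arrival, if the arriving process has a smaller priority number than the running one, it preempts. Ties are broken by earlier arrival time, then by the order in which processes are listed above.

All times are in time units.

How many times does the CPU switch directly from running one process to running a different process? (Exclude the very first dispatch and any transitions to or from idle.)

5

Gantt: | T4 0-1 | idle 1-4 | T3 4-5 | T2 5-10 | T6 10-15 | T1 15-23 | T5 23-29 | T3 29-30 |
Completion: T1=23  T2=10  T3=30  T4=1  T5=29  T6=15
Turnaround (C−A): T1=18  T2=5  T3=26  T4=1  T5=24  T6=9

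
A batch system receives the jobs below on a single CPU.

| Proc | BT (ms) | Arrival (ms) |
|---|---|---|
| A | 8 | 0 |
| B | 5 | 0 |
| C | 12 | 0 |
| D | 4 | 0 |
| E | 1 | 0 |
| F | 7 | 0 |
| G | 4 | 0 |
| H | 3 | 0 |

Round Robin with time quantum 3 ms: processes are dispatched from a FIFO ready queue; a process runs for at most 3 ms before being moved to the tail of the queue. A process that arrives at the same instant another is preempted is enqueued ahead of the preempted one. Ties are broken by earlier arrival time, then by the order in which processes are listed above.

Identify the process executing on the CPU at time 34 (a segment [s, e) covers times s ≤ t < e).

G

Schedule: | A 0-3 | B 3-6 | C 6-9 | D 9-12 | E 12-13 | F 13-16 | G 16-19 | H 19-22 | A 22-25 | B 25-27 | C 27-30 | D 30-31 | F 31-34 | G 34-35 | A 35-37 | C 37-40 | F 40-41 | C 41-44 |
Completion: A=37  B=27  C=44  D=31  E=13  F=41  G=35  H=22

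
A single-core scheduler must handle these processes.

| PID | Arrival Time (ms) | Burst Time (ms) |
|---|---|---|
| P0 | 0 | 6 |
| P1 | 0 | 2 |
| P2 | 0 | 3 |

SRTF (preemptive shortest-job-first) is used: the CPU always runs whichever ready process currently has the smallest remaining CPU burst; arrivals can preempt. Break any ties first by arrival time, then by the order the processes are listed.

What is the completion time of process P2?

5

Timeline: | P1 0-2 | P2 2-5 | P0 5-11 |
Completion: P0=11  P1=2  P2=5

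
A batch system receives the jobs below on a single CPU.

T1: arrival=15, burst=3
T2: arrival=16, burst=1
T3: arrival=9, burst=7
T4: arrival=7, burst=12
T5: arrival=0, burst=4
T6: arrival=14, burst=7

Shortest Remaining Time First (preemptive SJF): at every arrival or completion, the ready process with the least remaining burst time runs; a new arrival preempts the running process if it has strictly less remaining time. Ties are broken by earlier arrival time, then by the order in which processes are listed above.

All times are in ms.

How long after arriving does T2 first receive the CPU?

Gantt: | T5 0-4 | idle 4-7 | T4 7-9 | T3 9-16 | T2 16-17 | T1 17-20 | T6 20-27 | T4 27-37 |
Completion: T1=20  T2=17  T3=16  T4=37  T5=4  T6=27
Turnaround (C−A): T1=5  T2=1  T3=7  T4=30  T5=4  T6=13
Response(T2) = first start − arrival = 16 − 16 = 0

0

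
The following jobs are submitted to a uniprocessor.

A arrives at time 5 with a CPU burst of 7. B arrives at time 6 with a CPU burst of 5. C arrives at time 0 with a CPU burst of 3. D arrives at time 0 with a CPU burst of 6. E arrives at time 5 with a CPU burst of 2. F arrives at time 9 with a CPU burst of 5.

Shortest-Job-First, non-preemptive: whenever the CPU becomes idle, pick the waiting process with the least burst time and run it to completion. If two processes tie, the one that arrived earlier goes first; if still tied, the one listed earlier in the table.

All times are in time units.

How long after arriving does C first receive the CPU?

Schedule: | C 0-3 | D 3-9 | E 9-11 | B 11-16 | F 16-21 | A 21-28 |
Completion: A=28  B=16  C=3  D=9  E=11  F=21
Turnaround (C−A): A=23  B=10  C=3  D=9  E=6  F=12
Response(C) = first start − arrival = 0 − 0 = 0

0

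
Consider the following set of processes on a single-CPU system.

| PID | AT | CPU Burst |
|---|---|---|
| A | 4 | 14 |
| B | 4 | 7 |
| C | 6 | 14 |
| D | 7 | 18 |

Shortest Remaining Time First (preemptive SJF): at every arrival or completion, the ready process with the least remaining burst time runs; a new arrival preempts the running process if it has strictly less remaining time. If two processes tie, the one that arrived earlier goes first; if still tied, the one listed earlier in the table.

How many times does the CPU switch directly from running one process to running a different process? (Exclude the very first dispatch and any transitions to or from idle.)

3

Timeline: | idle 0-4 | B 4-11 | A 11-25 | C 25-39 | D 39-57 |
Completion: A=25  B=11  C=39  D=57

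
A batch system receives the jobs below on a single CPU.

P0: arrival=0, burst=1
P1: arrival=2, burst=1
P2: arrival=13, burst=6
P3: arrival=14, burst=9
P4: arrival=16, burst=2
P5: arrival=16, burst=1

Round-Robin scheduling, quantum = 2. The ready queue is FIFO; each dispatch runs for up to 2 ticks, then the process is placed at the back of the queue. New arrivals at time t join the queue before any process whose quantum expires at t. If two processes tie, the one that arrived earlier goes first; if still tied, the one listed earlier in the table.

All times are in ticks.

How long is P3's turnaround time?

Schedule: | P0 0-1 | idle 1-2 | P1 2-3 | idle 3-13 | P2 13-15 | P3 15-17 | P2 17-19 | P4 19-21 | P5 21-22 | P3 22-24 | P2 24-26 | P3 26-31 |
Completion: P0=1  P1=3  P2=26  P3=31  P4=21  P5=22
Turnaround (C−A): P0=1  P1=1  P2=13  P3=17  P4=5  P5=6
Turnaround(P3) = completion − arrival = 31 − 14 = 17

17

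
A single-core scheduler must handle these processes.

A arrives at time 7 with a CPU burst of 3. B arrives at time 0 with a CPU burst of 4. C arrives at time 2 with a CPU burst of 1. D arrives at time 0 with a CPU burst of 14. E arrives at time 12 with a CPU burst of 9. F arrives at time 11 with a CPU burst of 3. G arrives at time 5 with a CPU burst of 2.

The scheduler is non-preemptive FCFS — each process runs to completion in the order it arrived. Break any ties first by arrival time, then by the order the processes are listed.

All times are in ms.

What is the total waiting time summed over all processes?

76

Timeline: | B 0-4 | D 4-18 | C 18-19 | G 19-21 | A 21-24 | F 24-27 | E 27-36 |
Completion: A=24  B=4  C=19  D=18  E=36  F=27  G=21
Turnaround (C−A): A=17  B=4  C=17  D=18  E=24  F=16  G=16
Waiting = turnaround − burst: A=14, B=0, C=16, D=4, E=15, F=13, G=14
Total waiting = 14 + 0 + 16 + 4 + 15 + 13 + 14 = 76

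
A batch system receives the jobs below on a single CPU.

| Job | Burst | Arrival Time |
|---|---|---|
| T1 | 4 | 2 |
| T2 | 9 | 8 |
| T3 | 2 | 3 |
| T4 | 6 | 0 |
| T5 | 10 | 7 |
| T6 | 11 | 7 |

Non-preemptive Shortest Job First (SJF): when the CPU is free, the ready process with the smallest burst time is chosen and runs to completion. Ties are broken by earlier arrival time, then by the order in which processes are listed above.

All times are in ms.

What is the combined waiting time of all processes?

Schedule: | T4 0-6 | T3 6-8 | T1 8-12 | T2 12-21 | T5 21-31 | T6 31-42 |
Completion: T1=12  T2=21  T3=8  T4=6  T5=31  T6=42
Turnaround (C−A): T1=10  T2=13  T3=5  T4=6  T5=24  T6=35
Waiting = turnaround − burst: T1=6, T2=4, T3=3, T4=0, T5=14, T6=24
Total waiting = 6 + 4 + 3 + 0 + 14 + 24 = 51

51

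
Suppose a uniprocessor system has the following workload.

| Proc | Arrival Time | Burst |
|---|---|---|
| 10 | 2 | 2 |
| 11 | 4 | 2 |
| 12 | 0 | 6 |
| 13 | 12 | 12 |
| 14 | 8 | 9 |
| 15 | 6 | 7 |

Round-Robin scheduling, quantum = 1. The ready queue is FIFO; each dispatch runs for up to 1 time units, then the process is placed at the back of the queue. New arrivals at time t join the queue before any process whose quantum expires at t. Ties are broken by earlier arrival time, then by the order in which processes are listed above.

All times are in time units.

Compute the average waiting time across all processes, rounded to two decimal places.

Gantt: | 12 0-2 | 10 2-3 | 12 3-4 | 10 4-5 | 11 5-6 | 12 6-7 | 15 7-8 | 11 8-9 | 12 9-10 | 14 10-11 | 15 11-12 | 12 12-13 | 14 13-14 | 13 14-15 | 15 15-16 | 14 16-17 | 13 17-18 | 15 18-19 | 14 19-20 | 13 20-21 | 15 21-22 | 14 22-23 | 13 23-24 | 15 24-25 | 14 25-26 | 13 26-27 | 15 27-28 | 14 28-29 | 13 29-30 | 14 30-31 | 13 31-32 | 14 32-33 | 13 33-38 |
Completion: 10=5  11=9  12=13  13=38  14=33  15=28
Turnaround (C−A): 10=3  11=5  12=13  13=26  14=25  15=22
Waiting times: 10=1, 11=3, 12=7, 13=14, 14=16, 15=15
Average waiting = (1+3+7+14+16+15) / 6 = 56/6 = 9.33

9.33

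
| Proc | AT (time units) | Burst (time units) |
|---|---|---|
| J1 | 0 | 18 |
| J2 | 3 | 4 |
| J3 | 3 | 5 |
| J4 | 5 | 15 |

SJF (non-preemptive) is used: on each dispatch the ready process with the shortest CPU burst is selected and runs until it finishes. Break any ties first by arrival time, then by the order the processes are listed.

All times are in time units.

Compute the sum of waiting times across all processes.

56

Gantt: | J1 0-18 | J2 18-22 | J3 22-27 | J4 27-42 |
Completion: J1=18  J2=22  J3=27  J4=42
Turnaround (C−A): J1=18  J2=19  J3=24  J4=37
Waiting = turnaround − burst: J1=0, J2=15, J3=19, J4=22
Total waiting = 0 + 15 + 19 + 22 = 56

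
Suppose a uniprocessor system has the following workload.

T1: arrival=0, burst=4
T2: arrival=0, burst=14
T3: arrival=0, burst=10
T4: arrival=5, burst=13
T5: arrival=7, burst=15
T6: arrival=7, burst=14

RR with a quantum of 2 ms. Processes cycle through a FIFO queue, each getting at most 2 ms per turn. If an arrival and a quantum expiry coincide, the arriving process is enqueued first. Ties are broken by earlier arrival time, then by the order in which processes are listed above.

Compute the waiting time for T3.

34

Schedule: | T1 0-2 | T2 2-4 | T3 4-6 | T1 6-8 | T2 8-10 | T4 10-12 | T3 12-14 | T5 14-16 | T6 16-18 | T2 18-20 | T4 20-22 | T3 22-24 | T5 24-26 | T6 26-28 | T2 28-30 | T4 30-32 | T3 32-34 | T5 34-36 | T6 36-38 | T2 38-40 | T4 40-42 | T3 42-44 | T5 44-46 | T6 46-48 | T2 48-50 | T4 50-52 | T5 52-54 | T6 54-56 | T2 56-58 | T4 58-60 | T5 60-62 | T6 62-64 | T4 64-65 | T5 65-67 | T6 67-69 | T5 69-70 |
Completion: T1=8  T2=58  T3=44  T4=65  T5=70  T6=69
Waiting(T3) = turnaround − burst = 44 − 10 = 34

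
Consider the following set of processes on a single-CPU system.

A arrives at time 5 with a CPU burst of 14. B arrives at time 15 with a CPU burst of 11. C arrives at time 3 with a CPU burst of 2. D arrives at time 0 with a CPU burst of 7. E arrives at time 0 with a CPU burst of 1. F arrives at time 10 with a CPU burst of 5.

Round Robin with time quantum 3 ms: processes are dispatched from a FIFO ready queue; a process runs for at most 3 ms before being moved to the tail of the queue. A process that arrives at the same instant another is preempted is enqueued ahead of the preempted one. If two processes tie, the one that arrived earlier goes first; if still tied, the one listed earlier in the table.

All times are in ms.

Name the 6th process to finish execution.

Gantt: | D 0-3 | E 3-4 | C 4-6 | D 6-9 | A 9-12 | D 12-13 | F 13-16 | A 16-19 | B 19-22 | F 22-24 | A 24-27 | B 27-30 | A 30-33 | B 33-36 | A 36-38 | B 38-40 |
Completion: A=38  B=40  C=6  D=13  E=4  F=24
Finish order: E → C → D → F → A → B

B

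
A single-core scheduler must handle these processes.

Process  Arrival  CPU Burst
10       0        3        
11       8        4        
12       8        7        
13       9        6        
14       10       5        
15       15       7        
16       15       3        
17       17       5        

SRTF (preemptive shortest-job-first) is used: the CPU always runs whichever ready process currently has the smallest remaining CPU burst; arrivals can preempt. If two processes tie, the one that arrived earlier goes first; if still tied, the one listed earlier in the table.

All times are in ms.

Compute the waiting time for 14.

2

Timeline: | 10 0-3 | idle 3-8 | 11 8-12 | 14 12-17 | 16 17-20 | 17 20-25 | 13 25-31 | 12 31-38 | 15 38-45 |
Completion: 10=3  11=12  12=38  13=31  14=17  15=45  16=20  17=25
Waiting(14) = turnaround − burst = 7 − 5 = 2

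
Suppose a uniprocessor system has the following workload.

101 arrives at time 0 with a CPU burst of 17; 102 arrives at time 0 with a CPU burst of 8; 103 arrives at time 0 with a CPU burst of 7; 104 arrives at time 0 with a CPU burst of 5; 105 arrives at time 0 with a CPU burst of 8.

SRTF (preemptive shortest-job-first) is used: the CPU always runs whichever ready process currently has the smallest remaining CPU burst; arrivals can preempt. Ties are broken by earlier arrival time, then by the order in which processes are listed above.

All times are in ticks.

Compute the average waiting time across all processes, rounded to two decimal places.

13.00

Schedule: | 104 0-5 | 103 5-12 | 102 12-20 | 105 20-28 | 101 28-45 |
Completion: 101=45  102=20  103=12  104=5  105=28
Turnaround (C−A): 101=45  102=20  103=12  104=5  105=28
Waiting times: 101=28, 102=12, 103=5, 104=0, 105=20
Average waiting = (28+12+5+0+20) / 5 = 65/5 = 13.00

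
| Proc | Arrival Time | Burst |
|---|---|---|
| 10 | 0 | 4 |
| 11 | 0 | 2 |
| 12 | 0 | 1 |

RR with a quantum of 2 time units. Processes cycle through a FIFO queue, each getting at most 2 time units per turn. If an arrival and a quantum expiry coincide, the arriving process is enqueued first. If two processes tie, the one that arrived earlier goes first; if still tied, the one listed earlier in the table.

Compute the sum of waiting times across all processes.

Timeline: | 10 0-2 | 11 2-4 | 12 4-5 | 10 5-7 |
Completion: 10=7  11=4  12=5
Waiting = turnaround − burst: 10=3, 11=2, 12=4
Total waiting = 3 + 2 + 4 = 9

9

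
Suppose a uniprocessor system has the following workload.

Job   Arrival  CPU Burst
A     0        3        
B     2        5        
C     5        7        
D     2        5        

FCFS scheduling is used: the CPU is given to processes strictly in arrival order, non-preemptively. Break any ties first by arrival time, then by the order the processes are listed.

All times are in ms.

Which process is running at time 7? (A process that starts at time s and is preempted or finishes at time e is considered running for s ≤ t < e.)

Schedule: | A 0-3 | B 3-8 | D 8-13 | C 13-20 |
Completion: A=3  B=8  C=20  D=13
Turnaround (C−A): A=3  B=6  C=15  D=11

B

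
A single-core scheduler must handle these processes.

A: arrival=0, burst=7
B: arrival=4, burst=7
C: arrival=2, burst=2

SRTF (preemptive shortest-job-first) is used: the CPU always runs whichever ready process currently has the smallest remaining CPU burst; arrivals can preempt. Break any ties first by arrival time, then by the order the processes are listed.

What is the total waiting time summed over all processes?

7

Timeline: | A 0-2 | C 2-4 | A 4-9 | B 9-16 |
Completion: A=9  B=16  C=4
Turnaround (C−A): A=9  B=12  C=2
Waiting = turnaround − burst: A=2, B=5, C=0
Total waiting = 2 + 5 + 0 = 7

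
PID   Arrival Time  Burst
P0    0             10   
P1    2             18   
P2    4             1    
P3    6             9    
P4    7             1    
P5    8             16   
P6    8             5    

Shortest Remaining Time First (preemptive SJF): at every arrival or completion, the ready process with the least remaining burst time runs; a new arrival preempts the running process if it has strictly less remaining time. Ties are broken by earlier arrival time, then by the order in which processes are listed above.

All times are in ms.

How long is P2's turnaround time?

Timeline: | P0 0-4 | P2 4-5 | P0 5-7 | P4 7-8 | P0 8-12 | P6 12-17 | P3 17-26 | P5 26-42 | P1 42-60 |
Completion: P0=12  P1=60  P2=5  P3=26  P4=8  P5=42  P6=17
Turnaround (C−A): P0=12  P1=58  P2=1  P3=20  P4=1  P5=34  P6=9
Turnaround(P2) = completion − arrival = 5 − 4 = 1

1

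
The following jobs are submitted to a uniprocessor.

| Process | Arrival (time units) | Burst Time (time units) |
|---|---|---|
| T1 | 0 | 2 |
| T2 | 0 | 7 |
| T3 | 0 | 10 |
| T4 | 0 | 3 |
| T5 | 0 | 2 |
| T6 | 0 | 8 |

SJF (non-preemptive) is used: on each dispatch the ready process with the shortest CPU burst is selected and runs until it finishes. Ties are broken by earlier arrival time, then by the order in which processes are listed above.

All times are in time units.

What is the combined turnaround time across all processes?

81

Schedule: | T1 0-2 | T5 2-4 | T4 4-7 | T2 7-14 | T6 14-22 | T3 22-32 |
Completion: T1=2  T2=14  T3=32  T4=7  T5=4  T6=22
Turnaround = completion − arrival: T1=2, T2=14, T3=32, T4=7, T5=4, T6=22
Total turnaround = 2 + 14 + 32 + 7 + 4 + 22 = 81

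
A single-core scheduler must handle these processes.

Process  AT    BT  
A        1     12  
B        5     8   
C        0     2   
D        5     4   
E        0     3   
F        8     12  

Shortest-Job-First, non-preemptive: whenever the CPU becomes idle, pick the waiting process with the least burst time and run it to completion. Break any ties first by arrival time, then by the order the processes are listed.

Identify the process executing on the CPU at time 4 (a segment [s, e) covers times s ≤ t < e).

Gantt: | C 0-2 | E 2-5 | D 5-9 | B 9-17 | A 17-29 | F 29-41 |
Completion: A=29  B=17  C=2  D=9  E=5  F=41

E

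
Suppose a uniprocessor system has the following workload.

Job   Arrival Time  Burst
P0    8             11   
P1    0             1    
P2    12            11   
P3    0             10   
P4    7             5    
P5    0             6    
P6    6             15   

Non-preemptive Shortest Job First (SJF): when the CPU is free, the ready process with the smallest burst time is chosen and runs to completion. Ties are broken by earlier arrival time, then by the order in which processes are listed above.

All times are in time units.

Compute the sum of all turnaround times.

145

Timeline: | P1 0-1 | P5 1-7 | P4 7-12 | P3 12-22 | P0 22-33 | P2 33-44 | P6 44-59 |
Completion: P0=33  P1=1  P2=44  P3=22  P4=12  P5=7  P6=59
Turnaround = completion − arrival: P0=25, P1=1, P2=32, P3=22, P4=5, P5=7, P6=53
Total turnaround = 25 + 1 + 32 + 22 + 5 + 7 + 53 = 145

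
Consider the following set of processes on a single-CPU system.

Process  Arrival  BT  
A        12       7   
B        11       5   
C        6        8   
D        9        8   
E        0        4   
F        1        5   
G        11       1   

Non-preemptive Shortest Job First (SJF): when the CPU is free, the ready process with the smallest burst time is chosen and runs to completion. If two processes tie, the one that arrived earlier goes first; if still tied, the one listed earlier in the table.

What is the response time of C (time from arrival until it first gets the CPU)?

3

Gantt: | E 0-4 | F 4-9 | C 9-17 | G 17-18 | B 18-23 | A 23-30 | D 30-38 |
Completion: A=30  B=23  C=17  D=38  E=4  F=9  G=18
Response(C) = first start − arrival = 9 − 6 = 3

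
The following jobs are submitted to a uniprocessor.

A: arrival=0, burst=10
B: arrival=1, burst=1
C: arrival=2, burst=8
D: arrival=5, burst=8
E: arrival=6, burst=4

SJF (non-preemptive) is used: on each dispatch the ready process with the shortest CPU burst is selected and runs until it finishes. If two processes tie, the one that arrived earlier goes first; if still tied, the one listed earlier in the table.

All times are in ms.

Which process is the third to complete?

Schedule: | A 0-10 | B 10-11 | E 11-15 | C 15-23 | D 23-31 |
Completion: A=10  B=11  C=23  D=31  E=15
Turnaround (C−A): A=10  B=10  C=21  D=26  E=9
Finish order: A → B → E → C → D

E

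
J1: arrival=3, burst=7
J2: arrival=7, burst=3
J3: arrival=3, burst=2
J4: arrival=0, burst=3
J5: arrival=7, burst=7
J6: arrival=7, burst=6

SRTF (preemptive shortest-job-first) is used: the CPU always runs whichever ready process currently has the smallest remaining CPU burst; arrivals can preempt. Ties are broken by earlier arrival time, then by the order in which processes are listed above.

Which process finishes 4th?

J1

Schedule: | J4 0-3 | J3 3-5 | J1 5-7 | J2 7-10 | J1 10-15 | J6 15-21 | J5 21-28 |
Completion: J1=15  J2=10  J3=5  J4=3  J5=28  J6=21
Turnaround (C−A): J1=12  J2=3  J3=2  J4=3  J5=21  J6=14
Finish order: J4 → J3 → J2 → J1 → J6 → J5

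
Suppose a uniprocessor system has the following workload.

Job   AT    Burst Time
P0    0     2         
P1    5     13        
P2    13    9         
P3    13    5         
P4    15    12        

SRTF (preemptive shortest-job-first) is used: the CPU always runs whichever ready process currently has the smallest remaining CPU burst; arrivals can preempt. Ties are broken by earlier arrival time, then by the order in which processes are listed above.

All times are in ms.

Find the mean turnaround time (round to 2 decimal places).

14.60

Timeline: | P0 0-2 | idle 2-5 | P1 5-18 | P3 18-23 | P2 23-32 | P4 32-44 |
Completion: P0=2  P1=18  P2=32  P3=23  P4=44
Turnaround (C−A): P0=2  P1=13  P2=19  P3=10  P4=29
Turnaround times: P0=2, P1=13, P2=19, P3=10, P4=29
Average turnaround = (2+13+19+10+29) / 5 = 73/5 = 14.60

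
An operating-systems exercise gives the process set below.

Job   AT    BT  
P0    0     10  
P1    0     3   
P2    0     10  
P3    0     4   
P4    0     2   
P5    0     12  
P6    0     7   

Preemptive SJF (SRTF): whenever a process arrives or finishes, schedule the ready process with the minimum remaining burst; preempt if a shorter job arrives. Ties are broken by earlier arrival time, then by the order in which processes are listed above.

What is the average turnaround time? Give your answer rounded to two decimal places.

Timeline: | P4 0-2 | P1 2-5 | P3 5-9 | P6 9-16 | P0 16-26 | P2 26-36 | P5 36-48 |
Completion: P0=26  P1=5  P2=36  P3=9  P4=2  P5=48  P6=16
Turnaround (C−A): P0=26  P1=5  P2=36  P3=9  P4=2  P5=48  P6=16
Turnaround times: P0=26, P1=5, P2=36, P3=9, P4=2, P5=48, P6=16
Average turnaround = (26+5+36+9+2+48+16) / 7 = 142/7 = 20.29

20.29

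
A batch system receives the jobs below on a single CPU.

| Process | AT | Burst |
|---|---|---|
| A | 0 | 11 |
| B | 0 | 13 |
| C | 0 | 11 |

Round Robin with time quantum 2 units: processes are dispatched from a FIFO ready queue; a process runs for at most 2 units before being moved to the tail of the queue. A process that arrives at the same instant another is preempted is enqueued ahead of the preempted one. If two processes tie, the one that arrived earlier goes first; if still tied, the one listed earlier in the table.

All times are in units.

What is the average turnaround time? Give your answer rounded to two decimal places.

Timeline: | A 0-2 | B 2-4 | C 4-6 | A 6-8 | B 8-10 | C 10-12 | A 12-14 | B 14-16 | C 16-18 | A 18-20 | B 20-22 | C 22-24 | A 24-26 | B 26-28 | C 28-30 | A 30-31 | B 31-33 | C 33-34 | B 34-35 |
Completion: A=31  B=35  C=34
Turnaround times: A=31, B=35, C=34
Average turnaround = (31+35+34) / 3 = 100/3 = 33.33

33.33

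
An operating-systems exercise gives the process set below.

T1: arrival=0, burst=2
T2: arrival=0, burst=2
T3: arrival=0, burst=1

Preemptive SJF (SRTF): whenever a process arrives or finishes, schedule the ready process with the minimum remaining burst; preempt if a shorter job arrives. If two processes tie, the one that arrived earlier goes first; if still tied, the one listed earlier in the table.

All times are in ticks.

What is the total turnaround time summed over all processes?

9

Schedule: | T3 0-1 | T1 1-3 | T2 3-5 |
Completion: T1=3  T2=5  T3=1
Turnaround (C−A): T1=3  T2=5  T3=1
Turnaround = completion − arrival: T1=3, T2=5, T3=1
Total turnaround = 3 + 5 + 1 = 9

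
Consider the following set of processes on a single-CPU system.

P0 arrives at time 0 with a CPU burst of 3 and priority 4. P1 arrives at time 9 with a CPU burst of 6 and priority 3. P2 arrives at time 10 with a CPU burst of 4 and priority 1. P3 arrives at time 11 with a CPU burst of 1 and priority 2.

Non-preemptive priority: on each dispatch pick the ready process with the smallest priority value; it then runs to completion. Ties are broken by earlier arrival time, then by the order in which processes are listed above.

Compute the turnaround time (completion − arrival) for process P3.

9

Timeline: | P0 0-3 | idle 3-9 | P1 9-15 | P2 15-19 | P3 19-20 |
Completion: P0=3  P1=15  P2=19  P3=20
Turnaround(P3) = completion − arrival = 20 − 11 = 9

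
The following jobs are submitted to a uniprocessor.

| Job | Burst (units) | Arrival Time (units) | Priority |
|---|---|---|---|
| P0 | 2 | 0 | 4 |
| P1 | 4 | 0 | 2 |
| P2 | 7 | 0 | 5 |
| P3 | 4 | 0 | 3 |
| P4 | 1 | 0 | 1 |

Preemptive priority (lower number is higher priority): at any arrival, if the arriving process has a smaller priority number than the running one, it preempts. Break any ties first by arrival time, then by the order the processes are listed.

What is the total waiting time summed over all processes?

26

Gantt: | P4 0-1 | P1 1-5 | P3 5-9 | P0 9-11 | P2 11-18 |
Completion: P0=11  P1=5  P2=18  P3=9  P4=1
Waiting = turnaround − burst: P0=9, P1=1, P2=11, P3=5, P4=0
Total waiting = 9 + 1 + 11 + 5 + 0 = 26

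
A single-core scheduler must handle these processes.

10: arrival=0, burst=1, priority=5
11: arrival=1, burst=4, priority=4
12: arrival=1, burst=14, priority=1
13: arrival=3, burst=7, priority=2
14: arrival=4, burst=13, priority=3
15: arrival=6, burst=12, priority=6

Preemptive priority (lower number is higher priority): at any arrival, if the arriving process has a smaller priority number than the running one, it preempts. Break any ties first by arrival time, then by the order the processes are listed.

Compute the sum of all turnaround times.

148

Timeline: | 10 0-1 | 12 1-15 | 13 15-22 | 14 22-35 | 11 35-39 | 15 39-51 |
Completion: 10=1  11=39  12=15  13=22  14=35  15=51
Turnaround = completion − arrival: 10=1, 11=38, 12=14, 13=19, 14=31, 15=45
Total turnaround = 1 + 38 + 14 + 19 + 31 + 45 = 148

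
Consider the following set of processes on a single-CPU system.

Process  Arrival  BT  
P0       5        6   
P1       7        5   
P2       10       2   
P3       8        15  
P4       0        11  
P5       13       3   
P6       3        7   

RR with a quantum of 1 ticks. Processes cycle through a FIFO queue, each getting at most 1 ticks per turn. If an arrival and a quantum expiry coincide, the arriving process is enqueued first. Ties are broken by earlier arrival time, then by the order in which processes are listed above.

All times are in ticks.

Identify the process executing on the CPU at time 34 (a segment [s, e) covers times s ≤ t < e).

Schedule: | P4 0-3 | P6 3-4 | P4 4-5 | P6 5-6 | P0 6-7 | P4 7-8 | P6 8-9 | P1 9-10 | P0 10-11 | P3 11-12 | P4 12-13 | P6 13-14 | P2 14-15 | P1 15-16 | P0 16-17 | P3 17-18 | P5 18-19 | P4 19-20 | P6 20-21 | P2 21-22 | P1 22-23 | P0 23-24 | P3 24-25 | P5 25-26 | P4 26-27 | P6 27-28 | P1 28-29 | P0 29-30 | P3 30-31 | P5 31-32 | P4 32-33 | P6 33-34 | P1 34-35 | P0 35-36 | P3 36-37 | P4 37-38 | P3 38-39 | P4 39-40 | P3 40-49 |
Completion: P0=36  P1=35  P2=22  P3=49  P4=40  P5=32  P6=34
Turnaround (C−A): P0=31  P1=28  P2=12  P3=41  P4=40  P5=19  P6=31

P1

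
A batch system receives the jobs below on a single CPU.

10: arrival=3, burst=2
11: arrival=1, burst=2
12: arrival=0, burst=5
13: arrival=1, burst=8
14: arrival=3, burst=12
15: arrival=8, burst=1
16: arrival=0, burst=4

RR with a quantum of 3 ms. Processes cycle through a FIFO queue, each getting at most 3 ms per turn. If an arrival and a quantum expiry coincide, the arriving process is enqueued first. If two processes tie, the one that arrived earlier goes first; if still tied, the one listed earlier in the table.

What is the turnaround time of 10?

10

Gantt: | 12 0-3 | 16 3-6 | 11 6-8 | 13 8-11 | 10 11-13 | 14 13-16 | 12 16-18 | 16 18-19 | 15 19-20 | 13 20-23 | 14 23-26 | 13 26-28 | 14 28-34 |
Completion: 10=13  11=8  12=18  13=28  14=34  15=20  16=19
Turnaround(10) = completion − arrival = 13 − 3 = 10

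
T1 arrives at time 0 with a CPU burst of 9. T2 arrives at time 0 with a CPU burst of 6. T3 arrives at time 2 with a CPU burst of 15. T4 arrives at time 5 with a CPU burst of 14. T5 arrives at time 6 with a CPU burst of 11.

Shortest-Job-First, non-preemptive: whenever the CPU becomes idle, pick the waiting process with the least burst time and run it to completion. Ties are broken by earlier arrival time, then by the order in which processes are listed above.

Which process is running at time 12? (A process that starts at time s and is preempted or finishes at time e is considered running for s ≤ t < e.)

T1

Gantt: | T2 0-6 | T1 6-15 | T5 15-26 | T4 26-40 | T3 40-55 |
Completion: T1=15  T2=6  T3=55  T4=40  T5=26
Turnaround (C−A): T1=15  T2=6  T3=53  T4=35  T5=20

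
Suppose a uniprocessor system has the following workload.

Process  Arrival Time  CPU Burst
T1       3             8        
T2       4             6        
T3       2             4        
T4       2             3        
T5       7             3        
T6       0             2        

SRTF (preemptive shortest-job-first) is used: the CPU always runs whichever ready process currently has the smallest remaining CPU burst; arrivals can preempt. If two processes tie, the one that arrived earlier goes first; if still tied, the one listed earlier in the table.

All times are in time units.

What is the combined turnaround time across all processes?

54

Gantt: | T6 0-2 | T4 2-5 | T3 5-9 | T5 9-12 | T2 12-18 | T1 18-26 |
Completion: T1=26  T2=18  T3=9  T4=5  T5=12  T6=2
Turnaround = completion − arrival: T1=23, T2=14, T3=7, T4=3, T5=5, T6=2
Total turnaround = 23 + 14 + 7 + 3 + 5 + 2 = 54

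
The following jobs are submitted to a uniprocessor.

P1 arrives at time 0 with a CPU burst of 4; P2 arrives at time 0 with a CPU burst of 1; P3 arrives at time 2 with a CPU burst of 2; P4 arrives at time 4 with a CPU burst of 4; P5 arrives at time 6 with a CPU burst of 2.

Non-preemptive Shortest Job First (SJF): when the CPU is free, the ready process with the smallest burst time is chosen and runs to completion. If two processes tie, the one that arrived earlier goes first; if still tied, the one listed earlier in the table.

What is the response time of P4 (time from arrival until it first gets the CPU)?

5

Gantt: | P2 0-1 | P1 1-5 | P3 5-7 | P5 7-9 | P4 9-13 |
Completion: P1=5  P2=1  P3=7  P4=13  P5=9
Turnaround (C−A): P1=5  P2=1  P3=5  P4=9  P5=3
Response(P4) = first start − arrival = 9 − 4 = 5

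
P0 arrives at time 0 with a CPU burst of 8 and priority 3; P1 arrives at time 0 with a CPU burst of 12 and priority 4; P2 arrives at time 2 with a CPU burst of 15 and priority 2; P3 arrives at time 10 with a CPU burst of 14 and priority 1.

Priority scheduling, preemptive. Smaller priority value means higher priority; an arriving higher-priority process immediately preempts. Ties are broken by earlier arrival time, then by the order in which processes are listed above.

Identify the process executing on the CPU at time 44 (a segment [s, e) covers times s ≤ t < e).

P1

Gantt: | P0 0-2 | P2 2-10 | P3 10-24 | P2 24-31 | P0 31-37 | P1 37-49 |
Completion: P0=37  P1=49  P2=31  P3=24
Turnaround (C−A): P0=37  P1=49  P2=29  P3=14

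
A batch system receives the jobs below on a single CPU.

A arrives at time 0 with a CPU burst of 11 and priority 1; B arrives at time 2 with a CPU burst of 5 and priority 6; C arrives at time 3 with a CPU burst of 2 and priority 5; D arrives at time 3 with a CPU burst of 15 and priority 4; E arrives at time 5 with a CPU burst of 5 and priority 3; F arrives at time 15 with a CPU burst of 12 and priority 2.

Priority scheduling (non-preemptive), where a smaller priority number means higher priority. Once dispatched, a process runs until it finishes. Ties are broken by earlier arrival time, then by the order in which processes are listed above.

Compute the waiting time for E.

Schedule: | A 0-11 | E 11-16 | F 16-28 | D 28-43 | C 43-45 | B 45-50 |
Completion: A=11  B=50  C=45  D=43  E=16  F=28
Turnaround (C−A): A=11  B=48  C=42  D=40  E=11  F=13
Waiting(E) = turnaround − burst = 11 − 5 = 6

6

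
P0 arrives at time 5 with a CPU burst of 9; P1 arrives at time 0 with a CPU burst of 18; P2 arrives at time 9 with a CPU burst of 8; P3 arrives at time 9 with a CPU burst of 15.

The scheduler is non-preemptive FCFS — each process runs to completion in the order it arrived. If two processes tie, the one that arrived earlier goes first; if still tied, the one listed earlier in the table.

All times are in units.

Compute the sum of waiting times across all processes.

57

Gantt: | P1 0-18 | P0 18-27 | P2 27-35 | P3 35-50 |
Completion: P0=27  P1=18  P2=35  P3=50
Waiting = turnaround − burst: P0=13, P1=0, P2=18, P3=26
Total waiting = 13 + 0 + 18 + 26 = 57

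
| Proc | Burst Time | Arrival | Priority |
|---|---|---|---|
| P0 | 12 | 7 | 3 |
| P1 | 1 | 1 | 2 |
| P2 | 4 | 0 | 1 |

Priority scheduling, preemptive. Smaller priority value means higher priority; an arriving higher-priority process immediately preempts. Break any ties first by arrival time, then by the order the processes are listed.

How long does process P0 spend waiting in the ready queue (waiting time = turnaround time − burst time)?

Timeline: | P2 0-4 | P1 4-5 | idle 5-7 | P0 7-19 |
Completion: P0=19  P1=5  P2=4
Waiting(P0) = turnaround − burst = 12 − 12 = 0

0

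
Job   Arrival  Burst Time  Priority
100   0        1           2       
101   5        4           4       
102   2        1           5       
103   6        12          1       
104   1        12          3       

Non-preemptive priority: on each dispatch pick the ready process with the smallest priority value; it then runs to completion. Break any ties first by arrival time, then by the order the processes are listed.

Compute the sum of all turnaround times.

84

Schedule: | 100 0-1 | 104 1-13 | 103 13-25 | 101 25-29 | 102 29-30 |
Completion: 100=1  101=29  102=30  103=25  104=13
Turnaround (C−A): 100=1  101=24  102=28  103=19  104=12
Turnaround = completion − arrival: 100=1, 101=24, 102=28, 103=19, 104=12
Total turnaround = 1 + 24 + 28 + 19 + 12 = 84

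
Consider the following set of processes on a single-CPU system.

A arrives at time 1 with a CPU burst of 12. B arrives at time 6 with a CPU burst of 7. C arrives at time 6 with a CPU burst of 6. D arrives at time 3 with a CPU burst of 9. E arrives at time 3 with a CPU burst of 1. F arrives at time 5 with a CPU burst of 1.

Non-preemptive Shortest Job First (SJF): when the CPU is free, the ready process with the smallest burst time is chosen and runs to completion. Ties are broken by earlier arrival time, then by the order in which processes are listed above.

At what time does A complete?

Gantt: | idle 0-1 | A 1-13 | E 13-14 | F 14-15 | C 15-21 | B 21-28 | D 28-37 |
Completion: A=13  B=28  C=21  D=37  E=14  F=15

13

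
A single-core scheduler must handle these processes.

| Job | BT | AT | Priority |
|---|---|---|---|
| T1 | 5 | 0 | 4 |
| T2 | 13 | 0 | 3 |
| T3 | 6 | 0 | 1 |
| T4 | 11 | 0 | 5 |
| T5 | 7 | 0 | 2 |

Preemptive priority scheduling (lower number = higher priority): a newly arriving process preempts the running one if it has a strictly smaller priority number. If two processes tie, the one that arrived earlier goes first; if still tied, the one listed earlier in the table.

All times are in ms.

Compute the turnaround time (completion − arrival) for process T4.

Timeline: | T3 0-6 | T5 6-13 | T2 13-26 | T1 26-31 | T4 31-42 |
Completion: T1=31  T2=26  T3=6  T4=42  T5=13
Turnaround(T4) = completion − arrival = 42 − 0 = 42

42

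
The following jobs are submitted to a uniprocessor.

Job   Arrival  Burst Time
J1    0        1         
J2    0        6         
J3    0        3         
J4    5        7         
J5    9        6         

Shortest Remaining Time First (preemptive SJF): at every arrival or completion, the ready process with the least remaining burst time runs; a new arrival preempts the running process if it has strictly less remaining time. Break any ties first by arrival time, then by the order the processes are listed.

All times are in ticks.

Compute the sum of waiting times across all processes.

Gantt: | J1 0-1 | J3 1-4 | J2 4-10 | J5 10-16 | J4 16-23 |
Completion: J1=1  J2=10  J3=4  J4=23  J5=16
Turnaround (C−A): J1=1  J2=10  J3=4  J4=18  J5=7
Waiting = turnaround − burst: J1=0, J2=4, J3=1, J4=11, J5=1
Total waiting = 0 + 4 + 1 + 11 + 1 = 17

17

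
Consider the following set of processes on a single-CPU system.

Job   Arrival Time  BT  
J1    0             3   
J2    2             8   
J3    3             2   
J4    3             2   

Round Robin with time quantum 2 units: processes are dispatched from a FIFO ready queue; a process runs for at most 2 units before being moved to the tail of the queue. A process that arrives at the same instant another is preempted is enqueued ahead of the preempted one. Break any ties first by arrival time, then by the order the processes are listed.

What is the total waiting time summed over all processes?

13

Schedule: | J1 0-2 | J2 2-4 | J1 4-5 | J3 5-7 | J4 7-9 | J2 9-15 |
Completion: J1=5  J2=15  J3=7  J4=9
Turnaround (C−A): J1=5  J2=13  J3=4  J4=6
Waiting = turnaround − burst: J1=2, J2=5, J3=2, J4=4
Total waiting = 2 + 5 + 2 + 4 = 13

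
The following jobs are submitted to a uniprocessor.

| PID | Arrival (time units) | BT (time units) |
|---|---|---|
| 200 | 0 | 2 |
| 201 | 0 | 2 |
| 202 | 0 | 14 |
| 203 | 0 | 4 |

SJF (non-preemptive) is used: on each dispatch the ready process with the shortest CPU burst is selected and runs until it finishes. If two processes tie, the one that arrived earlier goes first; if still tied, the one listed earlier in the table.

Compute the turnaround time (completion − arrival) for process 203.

8

Timeline: | 200 0-2 | 201 2-4 | 203 4-8 | 202 8-22 |
Completion: 200=2  201=4  202=22  203=8
Turnaround (C−A): 200=2  201=4  202=22  203=8
Turnaround(203) = completion − arrival = 8 − 0 = 8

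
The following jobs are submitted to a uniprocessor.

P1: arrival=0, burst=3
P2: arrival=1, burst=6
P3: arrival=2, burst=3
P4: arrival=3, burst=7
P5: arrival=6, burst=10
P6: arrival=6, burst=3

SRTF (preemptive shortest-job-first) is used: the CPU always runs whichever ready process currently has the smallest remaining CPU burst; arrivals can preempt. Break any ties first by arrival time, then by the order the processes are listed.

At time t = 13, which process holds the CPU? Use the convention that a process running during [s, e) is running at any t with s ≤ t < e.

Timeline: | P1 0-3 | P3 3-6 | P6 6-9 | P2 9-15 | P4 15-22 | P5 22-32 |
Completion: P1=3  P2=15  P3=6  P4=22  P5=32  P6=9
Turnaround (C−A): P1=3  P2=14  P3=4  P4=19  P5=26  P6=3

P2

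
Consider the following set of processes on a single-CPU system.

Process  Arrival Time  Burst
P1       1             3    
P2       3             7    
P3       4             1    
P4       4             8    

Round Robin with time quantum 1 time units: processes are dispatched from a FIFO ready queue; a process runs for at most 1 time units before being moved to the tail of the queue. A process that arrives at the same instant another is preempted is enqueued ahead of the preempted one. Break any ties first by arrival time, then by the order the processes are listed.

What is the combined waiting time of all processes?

Gantt: | idle 0-1 | P1 1-3 | P2 3-4 | P1 4-5 | P3 5-6 | P4 6-7 | P2 7-8 | P4 8-9 | P2 9-10 | P4 10-11 | P2 11-12 | P4 12-13 | P2 13-14 | P4 14-15 | P2 15-16 | P4 16-17 | P2 17-18 | P4 18-20 |
Completion: P1=5  P2=18  P3=6  P4=20
Waiting = turnaround − burst: P1=1, P2=8, P3=1, P4=8
Total waiting = 1 + 8 + 1 + 8 = 18

18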